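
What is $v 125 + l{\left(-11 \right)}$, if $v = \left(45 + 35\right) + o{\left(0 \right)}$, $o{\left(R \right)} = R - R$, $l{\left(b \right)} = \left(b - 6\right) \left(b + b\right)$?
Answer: $10374$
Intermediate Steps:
$l{\left(b \right)} = 2 b \left(-6 + b\right)$ ($l{\left(b \right)} = \left(-6 + b\right) 2 b = 2 b \left(-6 + b\right)$)
$o{\left(R \right)} = 0$
$v = 80$ ($v = \left(45 + 35\right) + 0 = 80 + 0 = 80$)
$v 125 + l{\left(-11 \right)} = 80 \cdot 125 + 2 \left(-11\right) \left(-6 - 11\right) = 10000 + 2 \left(-11\right) \left(-17\right) = 10000 + 374 = 10374$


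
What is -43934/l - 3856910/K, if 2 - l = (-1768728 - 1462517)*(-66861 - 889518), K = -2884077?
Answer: 11918989282338493148/8912648334288414681 ≈ 1.3373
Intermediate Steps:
l = -3090294861853 (l = 2 - (-1768728 - 1462517)*(-66861 - 889518) = 2 - (-3231245)*(-956379) = 2 - 1*3090294861855 = 2 - 3090294861855 = -3090294861853)
-43934/l - 3856910/K = -43934/(-3090294861853) - 3856910/(-2884077) = -43934*(-1/3090294861853) - 3856910*(-1/2884077) = 43934/3090294861853 + 3856910/2884077 = 11918989282338493148/8912648334288414681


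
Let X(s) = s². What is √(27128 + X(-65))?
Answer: √31353 ≈ 177.07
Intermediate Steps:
√(27128 + X(-65)) = √(27128 + (-65)²) = √(27128 + 4225) = √31353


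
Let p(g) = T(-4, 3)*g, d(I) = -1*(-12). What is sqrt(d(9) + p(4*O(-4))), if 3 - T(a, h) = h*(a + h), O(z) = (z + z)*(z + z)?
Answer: 6*sqrt(43) ≈ 39.345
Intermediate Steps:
O(z) = 4*z**2 (O(z) = (2*z)*(2*z) = 4*z**2)
d(I) = 12
T(a, h) = 3 - h*(a + h)
p(g) = 6*g (p(g) = (3 - 1*3**2 - 1*(-4)*3)*g = (3 - 1*9 + 12)*g = (3 - 9 + 12)*g = 6*g)
sqrt(d(9) + p(4*O(-4))) = sqrt(12 + 6*(4*(4*(-4)**2))) = sqrt(12 + 6*(4*(4*16))) = sqrt(12 + 6*(4*64)) = sqrt(12 + 6*256) = sqrt(12 + 1536) = sqrt(1548) = 6*sqrt(43)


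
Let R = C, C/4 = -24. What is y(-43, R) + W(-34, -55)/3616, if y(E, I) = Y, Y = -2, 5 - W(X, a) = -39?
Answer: -1797/904 ≈ -1.9878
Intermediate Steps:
C = -96 (C = 4*(-24) = -96)
R = -96
W(X, a) = 44 (W(X, a) = 5 - 1*(-39) = 5 + 39 = 44)
y(E, I) = -2
y(-43, R) + W(-34, -55)/3616 = -2 + 44/3616 = -2 + 44*(1/3616) = -2 + 11/904 = -1797/904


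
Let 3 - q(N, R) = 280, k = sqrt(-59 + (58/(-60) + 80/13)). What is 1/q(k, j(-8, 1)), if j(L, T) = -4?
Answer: -1/277 ≈ -0.0036101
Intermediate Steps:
k = I*sqrt(8184930)/390 (k = sqrt(-59 + (58*(-1/60) + 80*(1/13))) = sqrt(-59 + (-29/30 + 80/13)) = sqrt(-59 + 2023/390) = sqrt(-20987/390) = I*sqrt(8184930)/390 ≈ 7.3357*I)
q(N, R) = -277 (q(N, R) = 3 - 1*280 = 3 - 280 = -277)
1/q(k, j(-8, 1)) = 1/(-277) = -1/277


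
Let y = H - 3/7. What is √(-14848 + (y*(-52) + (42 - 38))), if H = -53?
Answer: 2*I*√147805/7 ≈ 109.84*I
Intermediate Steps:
y = -374/7 (y = -53 - 3/7 = -374/7 ≈ -53.429)
√(-14848 + (y*(-52) + (42 - 38))) = √(-14848 + (-374/7*(-52) + (42 - 38))) = √(-14848 + (19448/7 + 4)) = √(-14848 + 19476/7) = √(-84460/7) = 2*I*√147805/7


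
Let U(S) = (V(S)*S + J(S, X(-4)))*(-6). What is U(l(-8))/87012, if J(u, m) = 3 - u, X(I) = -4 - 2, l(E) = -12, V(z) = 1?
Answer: -1/4834 ≈ -0.00020687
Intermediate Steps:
X(I) = -6
U(S) = -18 (U(S) = (1*S + (3 - S))*(-6) = (S + (3 - S))*(-6) = 3*(-6) = -18)
U(l(-8))/87012 = -18/87012 = -18*1/87012 = -1/4834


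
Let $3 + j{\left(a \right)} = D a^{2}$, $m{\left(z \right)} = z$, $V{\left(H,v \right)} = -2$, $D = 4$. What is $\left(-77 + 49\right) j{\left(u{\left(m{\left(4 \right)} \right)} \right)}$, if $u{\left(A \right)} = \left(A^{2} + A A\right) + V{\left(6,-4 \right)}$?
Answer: $-100716$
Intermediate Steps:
$u{\left(A \right)} = -2 + 2 A^{2}$ ($u{\left(A \right)} = \left(A^{2} + A A\right) - 2 = \left(A^{2} + A^{2}\right) - 2 = 2 A^{2} - 2 = -2 + 2 A^{2}$)
$j{\left(a \right)} = -3 + 4 a^{2}$
$\left(-77 + 49\right) j{\left(u{\left(m{\left(4 \right)} \right)} \right)} = \left(-77 + 49\right) \left(-3 + 4 \left(-2 + 2 \cdot 4^{2}\right)^{2}\right) = - 28 \left(-3 + 4 \left(-2 + 2 \cdot 16\right)^{2}\right) = - 28 \left(-3 + 4 \left(-2 + 32\right)^{2}\right) = - 28 \left(-3 + 4 \cdot 30^{2}\right) = - 28 \left(-3 + 4 \cdot 900\right) = - 28 \left(-3 + 3600\right) = \left(-28\right) 3597 = -100716$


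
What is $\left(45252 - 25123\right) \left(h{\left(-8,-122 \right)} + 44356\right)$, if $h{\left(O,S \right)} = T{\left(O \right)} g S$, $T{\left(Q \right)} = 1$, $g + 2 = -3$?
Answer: $905120614$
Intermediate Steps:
$g = -5$ ($g = -2 - 3 = -5$)
$h{\left(O,S \right)} = - 5 S$ ($h{\left(O,S \right)} = 1 \left(-5\right) S = - 5 S$)
$\left(45252 - 25123\right) \left(h{\left(-8,-122 \right)} + 44356\right) = \left(45252 - 25123\right) \left(\left(-5\right) \left(-122\right) + 44356\right) = 20129 \left(610 + 44356\right) = 20129 \cdot 44966 = 905120614$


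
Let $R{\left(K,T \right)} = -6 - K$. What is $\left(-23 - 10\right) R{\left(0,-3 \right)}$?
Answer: $198$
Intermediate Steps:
$\left(-23 - 10\right) R{\left(0,-3 \right)} = \left(-23 - 10\right) \left(-6 - 0\right) = - 33 \left(-6 + 0\right) = \left(-33\right) \left(-6\right) = 198$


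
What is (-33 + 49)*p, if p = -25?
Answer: -400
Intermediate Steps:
(-33 + 49)*p = (-33 + 49)*(-25) = 16*(-25) = -400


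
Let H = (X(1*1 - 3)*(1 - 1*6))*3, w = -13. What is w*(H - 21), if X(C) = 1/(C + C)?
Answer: 897/4 ≈ 224.25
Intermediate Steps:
X(C) = 1/(2*C)
H = 15/4 (H = ((1/(2*(1*1 - 3)))*(1 - 1*6))*3 = ((1/(2*(1 - 3)))*(1 - 6))*3 = (((1/2)/(-2))*(-5))*3 = (((1/2)*(-1/2))*(-5))*3 = -1/4*(-5)*3 = (5/4)*3 = 15/4 ≈ 3.7500)
w*(H - 21) = -13*(15/4 - 21) = -13*(-69/4) = 897/4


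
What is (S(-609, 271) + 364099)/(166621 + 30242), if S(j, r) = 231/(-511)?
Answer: 26579194/14370999 ≈ 1.8495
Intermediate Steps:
S(j, r) = -33/73 (S(j, r) = 231*(-1/511) = -33/73)
(S(-609, 271) + 364099)/(166621 + 30242) = (-33/73 + 364099)/(166621 + 30242) = (26579194/73)/196863 = (26579194/73)*(1/196863) = 26579194/14370999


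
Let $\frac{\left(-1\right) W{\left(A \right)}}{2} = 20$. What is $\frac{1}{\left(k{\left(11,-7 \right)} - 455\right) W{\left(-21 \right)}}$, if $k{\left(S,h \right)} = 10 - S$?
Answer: $\frac{1}{18240} \approx 5.4825 \cdot 10^{-5}$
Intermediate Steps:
$W{\left(A \right)} = -40$ ($W{\left(A \right)} = \left(-2\right) 20 = -40$)
$\frac{1}{\left(k{\left(11,-7 \right)} - 455\right) W{\left(-21 \right)}} = \frac{1}{\left(\left(10 - 11\right) - 455\right) \left(-40\right)} = \frac{1}{\left(-1 - 455\right) \left(-40\right)} = \frac{1}{\left(-456\right) \left(-40\right)} = \frac{1}{18240}$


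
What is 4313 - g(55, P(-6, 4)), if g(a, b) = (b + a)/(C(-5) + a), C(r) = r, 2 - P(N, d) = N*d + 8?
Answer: 215577/50 ≈ 4311.5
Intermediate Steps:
P(N, d) = -6 - N*d (P(N, d) = 2 - (N*d + 8) = 2 - (8 + N*d) = 2 + (-8 - N*d) = -6 - N*d)
g(a, b) = (a + b)/(-5 + a) (g(a, b) = (b + a)/(-5 + a) = (a + b)/(-5 + a))
4313 - g(55, P(-6, 4)) = 4313 - (55 + (-6 - 1*(-6)*4))/(-5 + 55) = 4313 - (55 + (-6 + 24))/50 = 4313 - (55 + 18)/50 = 4313 - 73/50 = 215577/50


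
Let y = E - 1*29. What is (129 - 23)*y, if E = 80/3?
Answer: -742/3 ≈ -247.33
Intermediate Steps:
E = 80/3 (E = 80*(⅓) = 80/3 ≈ 26.667)
y = -7/3 (y = 80/3 - 1*29 = 80/3 - 29 = -7/3 ≈ -2.3333)
(129 - 23)*y = (129 - 23)*(-7/3) = 106*(-7/3) = -742/3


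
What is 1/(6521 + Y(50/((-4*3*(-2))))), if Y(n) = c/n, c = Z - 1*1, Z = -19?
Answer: 5/32557 ≈ 0.00015358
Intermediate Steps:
c = -20 (c = -19 - 1*1 = -19 - 1 = -20)
Y(n) = -20/n
1/(6521 + Y(50/((-4*3*(-2))))) = 1/(6521 - 20/(50/((-4*3*(-2))))) = 1/(6521 - 20/(50/((-12*(-2))))) = 1/(6521 - 20/(50/24)) = 1/(6521 - 20/(50*(1/24))) = 1/(6521 - 20/25/12) = 1/(6521 - 20*12/25) = 1/(6521 - 48/5) = 1/(32557/5) = 5/32557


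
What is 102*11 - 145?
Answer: 977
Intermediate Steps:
102*11 - 145 = 1122 - 145 = 977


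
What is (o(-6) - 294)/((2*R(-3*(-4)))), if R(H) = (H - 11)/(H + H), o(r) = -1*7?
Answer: -3612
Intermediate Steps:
o(r) = -7
R(H) = (-11 + H)/(2*H) (R(H) = (-11 + H)/((2*H)) = (-11 + H)*(1/(2*H)) = (-11 + H)/(2*H))
(o(-6) - 294)/((2*R(-3*(-4)))) = (-7 - 294)/((2*((-11 - 3*(-4))/(2*((-3*(-4))))))) = -301/(2*((1/2)*(-11 + 12)/12)) = -301/(2*((1/2)*(1/12)*1)) = -301/(2*(1/24)) = -301/(1/12) = 12*(-301) = -3612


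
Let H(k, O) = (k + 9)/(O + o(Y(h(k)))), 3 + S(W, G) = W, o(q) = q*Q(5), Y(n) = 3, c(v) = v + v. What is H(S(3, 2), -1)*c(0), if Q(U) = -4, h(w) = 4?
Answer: 0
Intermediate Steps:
c(v) = 2*v
o(q) = -4*q (o(q) = q*(-4) = -4*q)
S(W, G) = -3 + W
H(k, O) = (9 + k)/(-12 + O) (H(k, O) = (k + 9)/(O - 4*3) = (9 + k)/(O - 12) = (9 + k)/(-12 + O))
H(S(3, 2), -1)*c(0) = ((9 + (-3 + 3))/(-12 - 1))*(2*0) = ((9 + 0)/(-13))*0 = -1/13*9*0 = -9/13*0 = 0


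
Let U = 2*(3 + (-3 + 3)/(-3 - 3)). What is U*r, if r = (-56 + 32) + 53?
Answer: 174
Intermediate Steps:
r = 29 (r = -24 + 53 = 29)
U = 6 (U = 2*(3 + 0/(-6)) = 2*(3 + 0*(-1/6)) = 2*(3 + 0) = 2*3 = 6)
U*r = 6*29 = 174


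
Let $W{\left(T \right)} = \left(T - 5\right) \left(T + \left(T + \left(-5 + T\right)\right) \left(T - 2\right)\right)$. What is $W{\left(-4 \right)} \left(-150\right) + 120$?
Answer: $100020$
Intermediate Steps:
$W{\left(T \right)} = \left(-5 + T\right) \left(T + \left(-5 + 2 T\right) \left(-2 + T\right)\right)$
$W{\left(-4 \right)} \left(-150\right) + 120 = \left(-50 - 18 \left(-4\right)^{2} + 2 \left(-4\right)^{3} + 50 \left(-4\right)\right) \left(-150\right) + 120 = \left(-50 - 288 + 2 \left(-64\right) - 200\right) \left(-150\right) + 120 = \left(-50 - 288 - 128 - 200\right) \left(-150\right) + 120 = \left(-666\right) \left(-150\right) + 120 = 99900 + 120 = 100020$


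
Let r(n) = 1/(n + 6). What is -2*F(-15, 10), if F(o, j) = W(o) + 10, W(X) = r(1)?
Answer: -142/7 ≈ -20.286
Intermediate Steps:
r(n) = 1/(6 + n)
W(X) = 1/7 (W(X) = 1/(6 + 1) = 1/7)
F(o, j) = 71/7 (F(o, j) = 1/7 + 10 = 71/7)
-2*F(-15, 10) = -2*71/7 = -142/7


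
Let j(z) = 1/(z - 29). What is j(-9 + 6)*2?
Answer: -1/16 ≈ -0.062500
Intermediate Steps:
j(z) = 1/(-29 + z)
j(-9 + 6)*2 = 2/(-29 + (-9 + 6)) = 2/(-29 - 3) = 2/(-32) = -1/32*2 = -1/16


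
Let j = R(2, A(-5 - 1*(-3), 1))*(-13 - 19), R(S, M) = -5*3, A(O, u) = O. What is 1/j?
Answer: 1/480 ≈ 0.0020833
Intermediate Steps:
R(S, M) = -15
j = 480 (j = -15*(-13 - 19) = -15*(-32) = 480)
1/j = 1/480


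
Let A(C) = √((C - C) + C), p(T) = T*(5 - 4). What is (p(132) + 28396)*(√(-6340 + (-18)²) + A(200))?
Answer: 285280*√2 + 228224*I*√94 ≈ 4.0345e+5 + 2.2127e+6*I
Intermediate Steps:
p(T) = T (p(T) = T*1 = T)
A(C) = √C (A(C) = √(0 + C) = √C)
(p(132) + 28396)*(√(-6340 + (-18)²) + A(200)) = (132 + 28396)*(√(-6340 + (-18)²) + √200) = 28528*(√(-6340 + 324) + 10*√2) = 28528*(√(-6016) + 10*√2) = 28528*(8*I*√94 + 10*√2) = 28528*(10*√2 + 8*I*√94) = 285280*√2 + 228224*I*√94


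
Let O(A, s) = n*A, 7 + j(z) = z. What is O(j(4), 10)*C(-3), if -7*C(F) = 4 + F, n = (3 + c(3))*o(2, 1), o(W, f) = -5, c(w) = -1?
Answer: -30/7 ≈ -4.2857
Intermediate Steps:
n = -10 (n = (3 - 1)*(-5) = 2*(-5) = -10)
j(z) = -7 + z
C(F) = -4/7 - F/7 (C(F) = -(4 + F)/7 = -4/7 - F/7)
O(A, s) = -10*A
O(j(4), 10)*C(-3) = (-10*(-7 + 4))*(-4/7 - 1/7*(-3)) = (-10*(-3))*(-4/7 + 3/7) = 30*(-1/7) = -30/7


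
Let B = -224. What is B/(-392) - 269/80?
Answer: -1563/560 ≈ -2.7911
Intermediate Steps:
B/(-392) - 269/80 = -224/(-392) - 269/80 = -224*(-1/392) - 269*1/80 = 4/7 - 269/80 = -1563/560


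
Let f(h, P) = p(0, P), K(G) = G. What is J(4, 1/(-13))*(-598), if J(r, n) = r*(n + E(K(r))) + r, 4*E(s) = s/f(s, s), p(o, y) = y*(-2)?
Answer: -1909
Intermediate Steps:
p(o, y) = -2*y
f(h, P) = -2*P
E(s) = -⅛ (E(s) = (s/((-2*s)))/4 = (s*(-1/(2*s)))/4 = (¼)*(-½) = -⅛)
J(r, n) = r + r*(-⅛ + n) (J(r, n) = r*(n - ⅛) + r = r*(-⅛ + n) + r = r + r*(-⅛ + n))
J(4, 1/(-13))*(-598) = ((⅛)*4*(7 + 8*(1/(-13))))*(-598) = ((⅛)*4*(7 + 8*(1*(-1/13))))*(-598) = ((⅛)*4*(7 + 8*(-1/13)))*(-598) = ((⅛)*4*(7 - 8/13))*(-598) = ((⅛)*4*(83/13))*(-598) = (83/26)*(-598) = -1909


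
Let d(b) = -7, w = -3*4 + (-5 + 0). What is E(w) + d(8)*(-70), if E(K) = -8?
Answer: 482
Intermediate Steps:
w = -17 (w = -12 - 5 = -17)
E(w) + d(8)*(-70) = -8 - 7*(-70) = -8 + 490 = 482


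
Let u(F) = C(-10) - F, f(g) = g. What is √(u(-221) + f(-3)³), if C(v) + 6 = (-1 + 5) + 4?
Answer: 14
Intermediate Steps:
C(v) = 2 (C(v) = -6 + ((-1 + 5) + 4) = -6 + (4 + 4) = -6 + 8 = 2)
u(F) = 2 - F
√(u(-221) + f(-3)³) = √((2 - 1*(-221)) + (-3)³) = √((2 + 221) - 27) = √(223 - 27) = √196 = 14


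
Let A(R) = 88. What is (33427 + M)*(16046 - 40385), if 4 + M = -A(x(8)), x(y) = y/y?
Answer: -811340565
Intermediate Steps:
x(y) = 1
M = -92 (M = -4 - 1*88 = -4 - 88 = -92)
(33427 + M)*(16046 - 40385) = (33427 - 92)*(16046 - 40385) = 33335*(-24339) = -811340565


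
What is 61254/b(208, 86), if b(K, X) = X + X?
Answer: 30627/86 ≈ 356.13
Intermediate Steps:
b(K, X) = 2*X
61254/b(208, 86) = 61254/((2*86)) = 61254/172 = 61254*(1/172) = 30627/86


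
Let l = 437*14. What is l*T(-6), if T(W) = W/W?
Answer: 6118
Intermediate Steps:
T(W) = 1
l = 6118
l*T(-6) = 6118*1 = 6118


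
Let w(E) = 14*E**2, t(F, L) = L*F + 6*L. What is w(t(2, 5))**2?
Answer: 501760000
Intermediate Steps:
t(F, L) = 6*L + F*L (t(F, L) = F*L + 6*L = 6*L + F*L)
w(t(2, 5))**2 = (14*(5*(6 + 2))**2)**2 = (14*(5*8)**2)**2 = (14*40**2)**2 = (14*1600)**2 = 22400**2 = 501760000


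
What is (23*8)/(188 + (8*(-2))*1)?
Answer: 46/43 ≈ 1.0698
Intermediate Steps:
(23*8)/(188 + (8*(-2))*1) = 184/(188 - 16*1) = 184/(188 - 16) = 184/172 = (1/172)*184 = 46/43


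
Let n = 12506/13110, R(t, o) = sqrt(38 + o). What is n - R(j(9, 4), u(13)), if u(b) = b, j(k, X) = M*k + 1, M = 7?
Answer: 6253/6555 - sqrt(51) ≈ -6.1875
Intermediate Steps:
j(k, X) = 1 + 7*k (j(k, X) = 7*k + 1 = 1 + 7*k)
n = 6253/6555 (n = 12506*(1/13110) = 6253/6555 ≈ 0.95393)
n - R(j(9, 4), u(13)) = 6253/6555 - sqrt(38 + 13) = 6253/6555 - sqrt(51)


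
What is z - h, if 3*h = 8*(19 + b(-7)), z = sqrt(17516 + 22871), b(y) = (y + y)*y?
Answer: -312 + sqrt(40387) ≈ -111.03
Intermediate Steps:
b(y) = 2*y**2 (b(y) = (2*y)*y = 2*y**2)
z = sqrt(40387) ≈ 200.97
h = 312 (h = (8*(19 + 2*(-7)**2))/3 = (8*(19 + 2*49))/3 = (8*(19 + 98))/3 = (8*117)/3 = (1/3)*936 = 312)
z - h = sqrt(40387) - 1*312 = sqrt(40387) - 312 = -312 + sqrt(40387)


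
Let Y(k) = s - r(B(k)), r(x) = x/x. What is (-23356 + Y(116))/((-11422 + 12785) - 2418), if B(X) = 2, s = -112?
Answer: 23469/1055 ≈ 22.245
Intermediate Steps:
r(x) = 1
Y(k) = -113 (Y(k) = -112 - 1*1 = -112 - 1 = -113)
(-23356 + Y(116))/((-11422 + 12785) - 2418) = (-23356 - 113)/((-11422 + 12785) - 2418) = -23469/(1363 - 2418) = -23469/(-1055) = -23469*(-1/1055) = 23469/1055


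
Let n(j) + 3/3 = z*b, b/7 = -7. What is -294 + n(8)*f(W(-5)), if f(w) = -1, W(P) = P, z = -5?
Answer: -538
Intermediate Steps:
b = -49 (b = 7*(-7) = -49)
n(j) = 244 (n(j) = -1 - 5*(-49) = -1 + 245 = 244)
-294 + n(8)*f(W(-5)) = -294 + 244*(-1) = -294 - 244 = -538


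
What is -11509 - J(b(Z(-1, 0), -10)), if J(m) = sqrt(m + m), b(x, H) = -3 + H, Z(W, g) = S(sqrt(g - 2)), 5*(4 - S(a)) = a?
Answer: -11509 - I*sqrt(26) ≈ -11509.0 - 5.099*I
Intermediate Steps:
S(a) = 4 - a/5
Z(W, g) = 4 - sqrt(-2 + g)/5 (Z(W, g) = 4 - sqrt(g - 2)/5 = 4 - sqrt(-2 + g)/5)
J(m) = sqrt(2)*sqrt(m) (J(m) = sqrt(2*m) = sqrt(2)*sqrt(m))
-11509 - J(b(Z(-1, 0), -10)) = -11509 - sqrt(2)*sqrt(-3 - 10) = -11509 - sqrt(2)*sqrt(-13) = -11509 - sqrt(2)*I*sqrt(13) = -11509 - I*sqrt(26)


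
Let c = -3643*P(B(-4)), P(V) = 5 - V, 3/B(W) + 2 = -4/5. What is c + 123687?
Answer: 1421963/14 ≈ 1.0157e+5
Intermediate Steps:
B(W) = -15/14 (B(W) = 3/(-2 - 4/5) = 3/(-2 - 4*⅕) = 3/(-2 - ⅘) = 3/(-14/5) = 3*(-5/14) = -15/14)
c = -309655/14 (c = -3643*(5 - 1*(-15/14)) = -3643*(5 + 15/14) = -3643*85/14 = -309655/14 ≈ -22118.)
c + 123687 = -309655/14 + 123687 = 1421963/14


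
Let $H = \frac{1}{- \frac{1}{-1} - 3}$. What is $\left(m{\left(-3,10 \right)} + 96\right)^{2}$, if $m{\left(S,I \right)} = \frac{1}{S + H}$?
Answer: $\frac{448900}{49} \approx 9161.2$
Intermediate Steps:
$H = - \frac{1}{2}$ ($H = \frac{1}{\left(-1\right) \left(-1\right) - 3} = \frac{1}{1 - 3} = \frac{1}{-2} = - \frac{1}{2} \approx -0.5$)
$m{\left(S,I \right)} = \frac{1}{- \frac{1}{2} + S}$ ($m{\left(S,I \right)} = \frac{1}{S - \frac{1}{2}} = \frac{1}{- \frac{1}{2} + S}$)
$\left(m{\left(-3,10 \right)} + 96\right)^{2} = \left(\frac{2}{-1 + 2 \left(-3\right)} + 96\right)^{2} = \left(\frac{2}{-1 - 6} + 96\right)^{2} = \left(\frac{2}{-7} + 96\right)^{2} = \left(2 \left(- \frac{1}{7}\right) + 96\right)^{2} = \left(- \frac{2}{7} + 96\right)^{2} = \left(\frac{670}{7}\right)^{2} = \frac{448900}{49}$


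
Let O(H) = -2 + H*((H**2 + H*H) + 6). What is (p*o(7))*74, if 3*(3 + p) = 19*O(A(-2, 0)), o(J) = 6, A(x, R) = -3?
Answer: -209420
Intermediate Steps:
O(H) = -2 + H*(6 + 2*H**2) (O(H) = -2 + H*((H**2 + H**2) + 6) = -2 + H*(2*H**2 + 6) = -2 + H*(6 + 2*H**2))
p = -1415/3 (p = -3 + (19*(-2 + 2*(-3)**3 + 6*(-3)))/3 = -3 + (19*(-2 + 2*(-27) - 18))/3 = -3 + (19*(-2 - 54 - 18))/3 = -3 + (19*(-74))/3 = -3 + (1/3)*(-1406) = -3 - 1406/3 = -1415/3 ≈ -471.67)
(p*o(7))*74 = -1415/3*6*74 = -2830*74 = -209420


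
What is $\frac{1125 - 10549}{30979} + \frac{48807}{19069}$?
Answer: $\frac{1332285797}{590738551} \approx 2.2553$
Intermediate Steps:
$\frac{1125 - 10549}{30979} + \frac{48807}{19069} = \left(1125 - 10549\right) \frac{1}{30979} + 48807 \cdot \frac{1}{19069} = \left(-9424\right) \frac{1}{30979} + \frac{48807}{19069} = - \frac{9424}{30979} + \frac{48807}{19069} = \frac{1332285797}{590738551}$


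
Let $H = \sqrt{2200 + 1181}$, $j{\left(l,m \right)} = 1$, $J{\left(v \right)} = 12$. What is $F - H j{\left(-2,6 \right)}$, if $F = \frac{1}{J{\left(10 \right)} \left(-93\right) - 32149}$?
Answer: $- \frac{1}{33265} - 7 \sqrt{69} \approx -58.146$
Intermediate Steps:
$H = 7 \sqrt{69}$ ($H = \sqrt{3381} = 7 \sqrt{69} \approx 58.146$)
$F = - \frac{1}{33265}$ ($F = \frac{1}{12 \left(-93\right) - 32149} = \frac{1}{-1116 - 32149} = \frac{1}{-33265} = - \frac{1}{33265} \approx -3.0062 \cdot 10^{-5}$)
$F - H j{\left(-2,6 \right)} = - \frac{1}{33265} - 7 \sqrt{69} \cdot 1 = - \frac{1}{33265} - 7 \sqrt{69}$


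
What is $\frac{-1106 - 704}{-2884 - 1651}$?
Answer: $\frac{362}{907} \approx 0.39912$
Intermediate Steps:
$\frac{-1106 - 704}{-2884 - 1651} = - \frac{1810}{-4535} = \left(-1810\right) \left(- \frac{1}{4535}\right) = \frac{362}{907}$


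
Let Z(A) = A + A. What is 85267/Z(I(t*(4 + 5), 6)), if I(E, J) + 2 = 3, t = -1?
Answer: 85267/2 ≈ 42634.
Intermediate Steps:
I(E, J) = 1 (I(E, J) = -2 + 3 = 1)
Z(A) = 2*A
85267/Z(I(t*(4 + 5), 6)) = 85267/((2*1)) = 85267/2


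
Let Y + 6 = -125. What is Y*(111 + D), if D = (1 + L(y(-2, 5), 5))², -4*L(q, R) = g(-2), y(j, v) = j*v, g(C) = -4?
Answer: -15065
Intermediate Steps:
Y = -131 (Y = -6 - 125 = -131)
L(q, R) = 1 (L(q, R) = -¼*(-4) = 1)
D = 4 (D = (1 + 1)² = 2² = 4)
Y*(111 + D) = -131*(111 + 4) = -131*115 = -15065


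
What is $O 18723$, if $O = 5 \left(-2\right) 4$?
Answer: $-748920$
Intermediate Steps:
$O = -40$ ($O = \left(-10\right) 4 = -40$)
$O 18723 = \left(-40\right) 18723 = -748920$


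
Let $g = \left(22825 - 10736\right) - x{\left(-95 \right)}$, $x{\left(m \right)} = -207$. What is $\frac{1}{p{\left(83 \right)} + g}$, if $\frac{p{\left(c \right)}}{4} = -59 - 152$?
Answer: $\frac{1}{11452} \approx 8.7321 \cdot 10^{-5}$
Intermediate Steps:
$p{\left(c \right)} = -844$ ($p{\left(c \right)} = 4 \left(-59 - 152\right) = 4 \left(-211\right) = -844$)
$g = 12296$ ($g = \left(22825 - 10736\right) - -207 = 12089 + 207 = 12296$)
$\frac{1}{p{\left(83 \right)} + g} = \frac{1}{-844 + 12296} = \frac{1}{11452}$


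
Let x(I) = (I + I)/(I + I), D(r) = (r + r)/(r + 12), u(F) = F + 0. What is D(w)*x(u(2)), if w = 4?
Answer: 1/2 ≈ 0.50000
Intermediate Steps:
u(F) = F
D(r) = 2*r/(12 + r) (D(r) = (2*r)/(12 + r) = 2*r/(12 + r))
x(I) = 1 (x(I) = (2*I)/((2*I)) = (2*I)*(1/(2*I)) = 1)
D(w)*x(u(2)) = (2*4/(12 + 4))*1 = (2*4/16)*1 = (2*4*(1/16))*1 = (1/2)*1 = 1/2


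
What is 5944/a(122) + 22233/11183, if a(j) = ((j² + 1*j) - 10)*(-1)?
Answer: 66733579/41925067 ≈ 1.5917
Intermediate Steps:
a(j) = 10 - j - j² (a(j) = ((j² + j) - 10)*(-1) = ((j + j²) - 10)*(-1) = (-10 + j + j²)*(-1) = 10 - j - j²)
5944/a(122) + 22233/11183 = 5944/(10 - 1*122 - 1*122²) + 22233/11183 = 5944/(10 - 122 - 1*14884) + 22233*(1/11183) = 5944/(10 - 122 - 14884) + 22233/11183 = 5944/(-14996) + 22233/11183 = 5944*(-1/14996) + 22233/11183 = -1486/3749 + 22233/11183 = 66733579/41925067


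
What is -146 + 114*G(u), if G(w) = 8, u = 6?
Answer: 766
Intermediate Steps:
-146 + 114*G(u) = -146 + 114*8 = -146 + 912 = 766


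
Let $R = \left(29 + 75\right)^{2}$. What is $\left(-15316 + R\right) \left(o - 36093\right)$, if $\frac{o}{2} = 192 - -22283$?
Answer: $-39856500$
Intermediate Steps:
$R = 10816$ ($R = 104^{2} = 10816$)
$o = 44950$ ($o = 2 \left(192 - -22283\right) = 2 \left(192 + 22283\right) = 2 \cdot 22475 = 44950$)
$\left(-15316 + R\right) \left(o - 36093\right) = \left(-15316 + 10816\right) \left(44950 - 36093\right) = \left(-4500\right) 8857 = -39856500$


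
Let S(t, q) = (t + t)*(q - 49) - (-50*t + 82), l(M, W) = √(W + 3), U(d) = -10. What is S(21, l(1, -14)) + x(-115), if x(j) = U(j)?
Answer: -1100 + 42*I*√11 ≈ -1100.0 + 139.3*I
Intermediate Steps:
l(M, W) = √(3 + W)
S(t, q) = -82 + 50*t + 2*t*(-49 + q) (S(t, q) = (2*t)*(-49 + q) - (82 - 50*t) = 2*t*(-49 + q) + (-82 + 50*t) = -82 + 50*t + 2*t*(-49 + q))
x(j) = -10
S(21, l(1, -14)) + x(-115) = (-82 - 48*21 + 2*√(3 - 14)*21) - 10 = (-82 - 1008 + 2*√(-11)*21) - 10 = (-82 - 1008 + 2*(I*√11)*21) - 10 = (-82 - 1008 + 42*I*√11) - 10 = (-1090 + 42*I*√11) - 10 = -1100 + 42*I*√11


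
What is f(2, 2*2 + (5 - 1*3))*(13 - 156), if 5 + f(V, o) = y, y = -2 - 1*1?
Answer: 1144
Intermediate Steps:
y = -3 (y = -2 - 1 = -3)
f(V, o) = -8 (f(V, o) = -5 - 3 = -8)
f(2, 2*2 + (5 - 1*3))*(13 - 156) = -8*(13 - 156) = -8*(-143) = 1144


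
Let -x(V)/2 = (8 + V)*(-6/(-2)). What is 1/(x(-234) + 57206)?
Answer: 1/58562 ≈ 1.7076e-5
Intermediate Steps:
x(V) = -48 - 6*V (x(V) = -2*(8 + V)*(-6/(-2)) = -2*(8 + V)*(-6*(-1/2)) = -2*(8 + V)*3 = -2*(24 + 3*V) = -48 - 6*V)
1/(x(-234) + 57206) = 1/((-48 - 6*(-234)) + 57206) = 1/((-48 + 1404) + 57206) = 1/(1356 + 57206) = 1/58562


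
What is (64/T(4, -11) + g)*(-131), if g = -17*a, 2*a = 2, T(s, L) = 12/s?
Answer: -1703/3 ≈ -567.67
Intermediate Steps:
a = 1 (a = (½)*2 = 1)
g = -17 (g = -17*1 = -17)
(64/T(4, -11) + g)*(-131) = (64/((12/4)) - 17)*(-131) = (64/((12*(¼))) - 17)*(-131) = (64/3 - 17)*(-131) = (13/3)*(-131) = -1703/3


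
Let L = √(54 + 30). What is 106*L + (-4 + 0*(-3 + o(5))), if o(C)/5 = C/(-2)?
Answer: -4 + 212*√21 ≈ 967.51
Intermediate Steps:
L = 2*√21 (L = √84 = 2*√21 ≈ 9.1651)
o(C) = -5*C/2 (o(C) = 5*(C/(-2)) = 5*(C*(-½)) = 5*(-C/2) = -5*C/2)
106*L + (-4 + 0*(-3 + o(5))) = 106*(2*√21) + (-4 + 0*(-3 - 5/2*5)) = 212*√21 + (-4 + 0*(-3 - 25/2)) = 212*√21 + (-4 + 0*(-31/2)) = 212*√21 + (-4 + 0) = 212*√21 - 4 = -4 + 212*√21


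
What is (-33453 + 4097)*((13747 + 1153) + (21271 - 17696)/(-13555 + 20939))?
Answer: -62113443025/142 ≈ -4.3742e+8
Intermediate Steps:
(-33453 + 4097)*((13747 + 1153) + (21271 - 17696)/(-13555 + 20939)) = -29356*(14900 + 3575/7384) = -29356*(14900 + 3575*(1/7384)) = -29356*(14900 + 275/568) = -29356*8463475/568 = -62113443025/142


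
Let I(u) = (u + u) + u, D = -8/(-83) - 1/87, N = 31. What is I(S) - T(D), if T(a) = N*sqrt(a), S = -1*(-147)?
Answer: 441 - 31*sqrt(4426473)/7221 ≈ 431.97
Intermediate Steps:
D = 613/7221 (D = -8*(-1/83) - 1*1/87 = 8/83 - 1/87 = 613/7221 ≈ 0.084891)
S = 147
I(u) = 3*u (I(u) = 2*u + u = 3*u)
T(a) = 31*sqrt(a)
I(S) - T(D) = 3*147 - 31*sqrt(613/7221) = 441 - 31*sqrt(4426473)/7221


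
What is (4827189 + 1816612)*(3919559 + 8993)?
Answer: 26100517706152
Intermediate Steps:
(4827189 + 1816612)*(3919559 + 8993) = 6643801*3928552 = 26100517706152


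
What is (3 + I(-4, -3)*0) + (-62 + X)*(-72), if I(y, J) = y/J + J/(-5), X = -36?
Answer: 7059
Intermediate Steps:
I(y, J) = -J/5 + y/J (I(y, J) = y/J + J*(-⅕) = y/J - J/5 = -J/5 + y/J)
(3 + I(-4, -3)*0) + (-62 + X)*(-72) = (3 + (-⅕*(-3) - 4/(-3))*0) + (-62 - 36)*(-72) = (3 + (⅗ - 4*(-⅓))*0) - 98*(-72) = (3 + (⅗ + 4/3)*0) + 7056 = (3 + (29/15)*0) + 7056 = (3 + 0) + 7056 = 3 + 7056 = 7059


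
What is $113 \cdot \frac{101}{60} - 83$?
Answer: $\frac{6433}{60} \approx 107.22$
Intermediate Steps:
$113 \cdot \frac{101}{60} - 83 = \frac{11413}{60} - 83 = \frac{6433}{60}$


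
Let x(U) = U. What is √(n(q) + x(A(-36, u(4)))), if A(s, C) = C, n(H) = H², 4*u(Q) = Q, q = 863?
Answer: √744770 ≈ 863.00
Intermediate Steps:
u(Q) = Q/4
√(n(q) + x(A(-36, u(4)))) = √(863² + (¼)*4) = √(744769 + 1) = √744770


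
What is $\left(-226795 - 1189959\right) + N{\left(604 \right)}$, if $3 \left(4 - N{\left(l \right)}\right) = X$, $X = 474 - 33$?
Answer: $-1416897$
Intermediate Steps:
$X = 441$ ($X = 474 - 33 = 441$)
$N{\left(l \right)} = -143$ ($N{\left(l \right)} = 4 - 147 = -143$)
$\left(-226795 - 1189959\right) + N{\left(604 \right)} = \left(-226795 - 1189959\right) - 143 = -1416754 - 143 = -1416897$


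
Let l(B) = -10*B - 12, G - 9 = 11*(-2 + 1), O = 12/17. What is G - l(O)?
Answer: 290/17 ≈ 17.059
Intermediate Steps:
O = 12/17 (O = 12*(1/17) = 12/17 ≈ 0.70588)
G = -2 (G = 9 + 11*(-2 + 1) = 9 + 11*(-1) = 9 - 11 = -2)
l(B) = -12 - 10*B
G - l(O) = -2 - (-12 - 10*12/17) = -2 - (-12 - 120/17) = -2 - 1*(-324/17) = -2 + 324/17 = 290/17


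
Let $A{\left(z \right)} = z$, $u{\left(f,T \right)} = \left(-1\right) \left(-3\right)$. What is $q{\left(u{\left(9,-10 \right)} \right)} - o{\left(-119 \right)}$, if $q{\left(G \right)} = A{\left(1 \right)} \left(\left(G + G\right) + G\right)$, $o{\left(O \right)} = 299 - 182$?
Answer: $-108$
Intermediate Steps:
$u{\left(f,T \right)} = 3$
$o{\left(O \right)} = 117$
$q{\left(G \right)} = 3 G$ ($q{\left(G \right)} = 1 \left(\left(G + G\right) + G\right) = 1 \left(2 G + G\right) = 1 \cdot 3 G = 3 G$)
$q{\left(u{\left(9,-10 \right)} \right)} - o{\left(-119 \right)} = 3 \cdot 3 - 117 = 9 - 117 = -108$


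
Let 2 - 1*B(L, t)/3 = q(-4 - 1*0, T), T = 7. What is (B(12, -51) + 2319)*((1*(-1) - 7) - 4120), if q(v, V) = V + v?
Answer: -9560448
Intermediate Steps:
B(L, t) = -3 (B(L, t) = 6 - 3*(7 + (-4 - 1*0)) = 6 - 3*(7 + (-4 + 0)) = 6 - 3*(7 - 4) = 6 - 3*3 = 6 - 9 = -3)
(B(12, -51) + 2319)*((1*(-1) - 7) - 4120) = (-3 + 2319)*((1*(-1) - 7) - 4120) = 2316*((-1 - 7) - 4120) = 2316*(-8 - 4120) = 2316*(-4128) = -9560448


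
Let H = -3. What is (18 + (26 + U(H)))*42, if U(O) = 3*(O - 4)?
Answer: 966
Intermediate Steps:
U(O) = -12 + 3*O (U(O) = 3*(-4 + O) = -12 + 3*O)
(18 + (26 + U(H)))*42 = (18 + (26 + (-12 + 3*(-3))))*42 = (18 + (26 + (-12 - 9)))*42 = (18 + (26 - 21))*42 = (18 + 5)*42 = 23*42 = 966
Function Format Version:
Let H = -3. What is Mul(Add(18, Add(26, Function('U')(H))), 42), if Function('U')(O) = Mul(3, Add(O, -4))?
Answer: 966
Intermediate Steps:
Function('U')(O) = Add(-12, Mul(3, O)) (Function('U')(O) = Mul(3, Add(-4, O)) = Add(-12, Mul(3, O)))
Mul(Add(18, Add(26, Function('U')(H))), 42) = Mul(Add(18, Add(26, Add(-12, Mul(3, -3)))), 42) = Mul(Add(18, Add(26, Add(-12, -9))), 42) = Mul(Add(18, Add(26, -21)), 42) = Mul(Add(18, 5), 42) = Mul(23, 42) = 966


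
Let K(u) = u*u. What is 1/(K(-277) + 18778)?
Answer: 1/95507 ≈ 1.0470e-5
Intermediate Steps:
K(u) = u²
1/(K(-277) + 18778) = 1/((-277)² + 18778) = 1/(76729 + 18778) = 1/95507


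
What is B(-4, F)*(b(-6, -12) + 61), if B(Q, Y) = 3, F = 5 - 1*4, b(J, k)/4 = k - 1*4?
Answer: -9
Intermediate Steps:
b(J, k) = -16 + 4*k (b(J, k) = 4*(k - 1*4) = 4*(k - 4) = 4*(-4 + k) = -16 + 4*k)
F = 1 (F = 5 - 4 = 1)
B(-4, F)*(b(-6, -12) + 61) = 3*((-16 + 4*(-12)) + 61) = 3*((-16 - 48) + 61) = 3*(-64 + 61) = 3*(-3) = -9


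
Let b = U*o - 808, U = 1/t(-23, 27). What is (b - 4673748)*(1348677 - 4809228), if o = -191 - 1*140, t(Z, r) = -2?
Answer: 32351933438331/2 ≈ 1.6176e+13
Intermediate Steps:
o = -331 (o = -191 - 140 = -331)
U = -1/2 (U = 1/(-2) = -1/2 ≈ -0.50000)
b = -1285/2 (b = -1/2*(-331) - 808 = 331/2 - 808 = -1285/2 ≈ -642.50)
(b - 4673748)*(1348677 - 4809228) = (-1285/2 - 4673748)*(1348677 - 4809228) = -9348781/2*(-3460551) = 32351933438331/2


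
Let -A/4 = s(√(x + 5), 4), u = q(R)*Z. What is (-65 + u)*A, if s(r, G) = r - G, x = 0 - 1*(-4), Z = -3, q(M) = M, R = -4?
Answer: -212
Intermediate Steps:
x = 4 (x = 0 + 4 = 4)
u = 12 (u = -4*(-3) = 12)
A = 4 (A = -4*(√(4 + 5) - 1*4) = -4*(√9 - 4) = -4*(3 - 4) = -4*(-1) = 4)
(-65 + u)*A = (-65 + 12)*4 = -53*4 = -212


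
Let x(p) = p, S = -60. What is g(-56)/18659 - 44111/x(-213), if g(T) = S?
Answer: 823054369/3974367 ≈ 207.09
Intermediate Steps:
g(T) = -60
g(-56)/18659 - 44111/x(-213) = -60/18659 - 44111/(-213) = -60*1/18659 - 44111*(-1/213) = -60/18659 + 44111/213 = 823054369/3974367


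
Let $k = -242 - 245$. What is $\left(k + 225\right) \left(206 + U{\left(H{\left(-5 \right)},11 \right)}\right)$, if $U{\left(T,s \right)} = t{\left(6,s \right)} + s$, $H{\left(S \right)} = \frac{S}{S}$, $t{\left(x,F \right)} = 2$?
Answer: $-57378$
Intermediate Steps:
$H{\left(S \right)} = 1$
$k = -487$
$U{\left(T,s \right)} = 2 + s$
$\left(k + 225\right) \left(206 + U{\left(H{\left(-5 \right)},11 \right)}\right) = \left(-487 + 225\right) \left(206 + \left(2 + 11\right)\right) = - 262 \left(206 + 13\right) = \left(-262\right) 219 = -57378$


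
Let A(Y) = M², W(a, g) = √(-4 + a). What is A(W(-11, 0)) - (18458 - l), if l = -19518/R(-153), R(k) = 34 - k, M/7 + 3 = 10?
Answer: -3022177/187 ≈ -16161.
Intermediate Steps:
M = 49 (M = -21 + 7*10 = -21 + 70 = 49)
A(Y) = 2401 (A(Y) = 49² = 2401)
l = -19518/187 (l = -19518/(34 - 1*(-153)) = -19518/(34 + 153) = -19518/187 ≈ -104.37)
A(W(-11, 0)) - (18458 - l) = 2401 - (18458 - 1*(-19518/187)) = 2401 - (18458 + 19518/187) = 2401 - 1*3471164/187 = 2401 - 3471164/187 = -3022177/187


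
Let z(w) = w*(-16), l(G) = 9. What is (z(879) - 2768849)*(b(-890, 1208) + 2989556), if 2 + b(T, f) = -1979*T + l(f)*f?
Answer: -13251497016968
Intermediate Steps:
z(w) = -16*w
b(T, f) = -2 - 1979*T + 9*f (b(T, f) = -2 + (-1979*T + 9*f) = -2 - 1979*T + 9*f)
(z(879) - 2768849)*(b(-890, 1208) + 2989556) = (-16*879 - 2768849)*((-2 - 1979*(-890) + 9*1208) + 2989556) = (-14064 - 2768849)*((-2 + 1761310 + 10872) + 2989556) = -2782913*(1772180 + 2989556) = -2782913*4761736 = -13251497016968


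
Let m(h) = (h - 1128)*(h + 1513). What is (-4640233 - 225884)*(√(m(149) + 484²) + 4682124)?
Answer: -22783763192508 - 4866117*I*√1392842 ≈ -2.2784e+13 - 5.7429e+9*I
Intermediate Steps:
m(h) = (-1128 + h)*(1513 + h)
(-4640233 - 225884)*(√(m(149) + 484²) + 4682124) = (-4640233 - 225884)*(√((-1706664 + 149² + 385*149) + 484²) + 4682124) = -4866117*(√((-1706664 + 22201 + 57365) + 234256) + 4682124) = -4866117*(√(-1627098 + 234256) + 4682124) = -4866117*(√(-1392842) + 4682124) = -4866117*(I*√1392842 + 4682124) = -4866117*(4682124 + I*√1392842) = -22783763192508 - 4866117*I*√1392842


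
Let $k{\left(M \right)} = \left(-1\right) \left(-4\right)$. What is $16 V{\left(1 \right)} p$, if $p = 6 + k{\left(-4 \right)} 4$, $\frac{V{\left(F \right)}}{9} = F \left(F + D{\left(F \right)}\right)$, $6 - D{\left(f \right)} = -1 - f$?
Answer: $28512$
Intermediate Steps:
$D{\left(f \right)} = 7 + f$ ($D{\left(f \right)} = 6 - \left(-1 - f\right) = 6 + \left(1 + f\right) = 7 + f$)
$k{\left(M \right)} = 4$
$V{\left(F \right)} = 9 F \left(7 + 2 F\right)$ ($V{\left(F \right)} = 9 F \left(F + \left(7 + F\right)\right) = 9 F \left(7 + 2 F\right)$)
$p = 22$ ($p = 6 + 4 \cdot 4 = 6 + 16 = 22$)
$16 V{\left(1 \right)} p = 16 \cdot 9 \cdot 1 \left(7 + 2 \cdot 1\right) 22 = 16 \cdot 9 \cdot 1 \left(7 + 2\right) 22 = 16 \cdot 9 \cdot 1 \cdot 9 \cdot 22 = 16 \cdot 81 \cdot 22 = 1296 \cdot 22 = 28512$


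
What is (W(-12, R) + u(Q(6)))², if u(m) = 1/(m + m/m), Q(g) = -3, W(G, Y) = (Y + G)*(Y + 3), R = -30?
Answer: 5139289/4 ≈ 1.2848e+6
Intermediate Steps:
W(G, Y) = (3 + Y)*(G + Y) (W(G, Y) = (G + Y)*(3 + Y) = (3 + Y)*(G + Y))
u(m) = 1/(1 + m) (u(m) = 1/(m + 1) = 1/(1 + m))
(W(-12, R) + u(Q(6)))² = (((-30)² + 3*(-12) + 3*(-30) - 12*(-30)) + 1/(1 - 3))² = ((900 - 36 - 90 + 360) + 1/(-2))² = (1134 - ½)² = (2267/2)² = 5139289/4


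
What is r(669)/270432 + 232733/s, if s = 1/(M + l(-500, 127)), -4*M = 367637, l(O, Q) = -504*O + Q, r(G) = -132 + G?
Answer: 3361285650863627/90144 ≈ 3.7288e+10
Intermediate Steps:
l(O, Q) = Q - 504*O
M = -367637/4 (M = -¼*367637 = -367637/4 ≈ -91909.)
s = 4/640871 (s = 1/(-367637/4 + (127 - 504*(-500))) = 1/(-367637/4 + (127 + 252000)) = 1/(-367637/4 + 252127) = 1/(640871/4) = 4/640871 ≈ 6.2415e-6)
r(669)/270432 + 232733/s = (-132 + 669)/270432 + 232733/(4/640871) = 537*(1/270432) + 232733*(640871/4) = 179/90144 + 149151830443/4 = 3361285650863627/90144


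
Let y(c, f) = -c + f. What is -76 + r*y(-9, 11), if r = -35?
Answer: -776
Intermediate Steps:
y(c, f) = f - c
-76 + r*y(-9, 11) = -76 - 35*(11 - 1*(-9)) = -76 - 35*(11 + 9) = -76 - 35*20 = -76 - 700 = -776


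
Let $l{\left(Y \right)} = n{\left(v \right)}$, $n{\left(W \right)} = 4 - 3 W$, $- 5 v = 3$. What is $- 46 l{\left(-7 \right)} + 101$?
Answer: $- \frac{829}{5} \approx -165.8$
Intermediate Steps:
$v = - \frac{3}{5}$ ($v = \left(- \frac{1}{5}\right) 3 = - \frac{3}{5} \approx -0.6$)
$l{\left(Y \right)} = \frac{29}{5}$ ($l{\left(Y \right)} = 4 - - \frac{9}{5} = 4 + \frac{9}{5} = \frac{29}{5}$)
$- 46 l{\left(-7 \right)} + 101 = \left(-46\right) \frac{29}{5} + 101 = - \frac{1334}{5} + 101 = - \frac{829}{5}$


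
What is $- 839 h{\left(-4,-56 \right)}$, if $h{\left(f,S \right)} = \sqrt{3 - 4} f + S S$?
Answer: $-2631104 + 3356 i \approx -2.6311 \cdot 10^{6} + 3356.0 i$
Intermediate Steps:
$h{\left(f,S \right)} = S^{2} + i f$ ($h{\left(f,S \right)} = \sqrt{-1} f + S^{2} = i f + S^{2} = S^{2} + i f$)
$- 839 h{\left(-4,-56 \right)} = - 839 \left(\left(-56\right)^{2} + i \left(-4\right)\right) = - 839 \left(3136 - 4 i\right) = -2631104 + 3356 i$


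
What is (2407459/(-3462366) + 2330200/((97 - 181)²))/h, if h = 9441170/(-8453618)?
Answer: -354480377937605159/1201312885802085 ≈ -295.08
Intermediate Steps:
h = -4720585/4226809 (h = 9441170*(-1/8453618) = -4720585/4226809 ≈ -1.1168)
(2407459/(-3462366) + 2330200/((97 - 181)²))/h = (2407459/(-3462366) + 2330200/((97 - 181)²))/(-4720585/4226809) = (2407459*(-1/3462366) + 2330200/((-84)²))*(-4226809/4720585) = (-2407459/3462366 + 2330200/7056)*(-4226809/4720585) = (-2407459/3462366 + 2330200*(1/7056))*(-4226809/4720585) = (-2407459/3462366 + 291275/882)*(-4226809/4720585) = (83864773151/254483901)*(-4226809/4720585) = -354480377937605159/1201312885802085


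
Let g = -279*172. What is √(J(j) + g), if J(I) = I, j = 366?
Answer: I*√47622 ≈ 218.22*I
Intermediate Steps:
g = -47988
√(J(j) + g) = √(366 - 47988) = √(-47622) = I*√47622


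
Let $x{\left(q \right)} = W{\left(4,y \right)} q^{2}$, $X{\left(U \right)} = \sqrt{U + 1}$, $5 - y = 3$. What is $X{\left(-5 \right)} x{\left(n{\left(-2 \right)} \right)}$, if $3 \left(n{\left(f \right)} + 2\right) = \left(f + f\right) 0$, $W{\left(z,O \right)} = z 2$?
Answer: $64 i \approx 64.0 i$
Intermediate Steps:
$y = 2$ ($y = 5 - 3 = 2$)
$W{\left(z,O \right)} = 2 z$
$X{\left(U \right)} = \sqrt{1 + U}$
$n{\left(f \right)} = -2$ ($n{\left(f \right)} = -2 + \frac{\left(f + f\right) 0}{3} = -2 + \frac{2 f 0}{3} = -2 + \frac{1}{3} \cdot 0 = -2 + 0 = -2$)
$x{\left(q \right)} = 8 q^{2}$ ($x{\left(q \right)} = 2 \cdot 4 q^{2} = 8 q^{2}$)
$X{\left(-5 \right)} x{\left(n{\left(-2 \right)} \right)} = \sqrt{1 - 5} \cdot 8 \left(-2\right)^{2} = \sqrt{-4} \cdot 8 \cdot 4 = 2 i 32 = 64 i$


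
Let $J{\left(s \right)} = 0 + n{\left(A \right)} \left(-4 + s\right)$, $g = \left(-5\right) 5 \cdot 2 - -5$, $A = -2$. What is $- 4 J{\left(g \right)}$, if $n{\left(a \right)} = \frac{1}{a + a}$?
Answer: $-49$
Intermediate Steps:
$n{\left(a \right)} = \frac{1}{2 a}$
$g = -45$ ($g = \left(-25\right) 2 + 5 = -50 + 5 = -45$)
$J{\left(s \right)} = 1 - \frac{s}{4}$ ($J{\left(s \right)} = 0 + \frac{1}{2 \left(-2\right)} \left(-4 + s\right) = 0 + \frac{1}{2} \left(- \frac{1}{2}\right) \left(-4 + s\right) = 0 - \frac{-4 + s}{4} = 0 - \left(-1 + \frac{s}{4}\right) = 1 - \frac{s}{4}$)
$- 4 J{\left(g \right)} = - 4 \left(1 - - \frac{45}{4}\right) = - 4 \left(1 + \frac{45}{4}\right) = \left(-4\right) \frac{49}{4} = -49$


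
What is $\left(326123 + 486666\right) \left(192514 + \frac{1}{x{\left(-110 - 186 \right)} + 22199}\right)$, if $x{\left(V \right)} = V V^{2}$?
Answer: $\frac{4054556590015971013}{25912137} \approx 1.5647 \cdot 10^{11}$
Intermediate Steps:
$x{\left(V \right)} = V^{3}$
$\left(326123 + 486666\right) \left(192514 + \frac{1}{x{\left(-110 - 186 \right)} + 22199}\right) = \left(326123 + 486666\right) \left(192514 + \frac{1}{\left(-110 - 186\right)^{3} + 22199}\right) = 812789 \left(192514 + \frac{1}{\left(-296\right)^{3} + 22199}\right) = 812789 \left(192514 + \frac{1}{-25934336 + 22199}\right) = 812789 \left(192514 + \frac{1}{-25912137}\right) = 812789 \left(192514 - \frac{1}{25912137}\right) = 812789 \cdot \frac{4988449142417}{25912137} = \frac{4054556590015971013}{25912137}$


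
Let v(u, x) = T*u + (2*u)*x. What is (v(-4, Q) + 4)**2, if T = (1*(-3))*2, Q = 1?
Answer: 400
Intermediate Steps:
T = -6 (T = -3*2 = -6)
v(u, x) = -6*u + 2*u*x (v(u, x) = -6*u + (2*u)*x = -6*u + 2*u*x)
(v(-4, Q) + 4)**2 = (2*(-4)*(-3 + 1) + 4)**2 = (2*(-4)*(-2) + 4)**2 = (16 + 4)**2 = 20**2 = 400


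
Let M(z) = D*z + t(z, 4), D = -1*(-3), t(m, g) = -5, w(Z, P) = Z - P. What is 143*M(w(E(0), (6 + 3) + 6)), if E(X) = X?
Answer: -7150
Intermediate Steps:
D = 3
M(z) = -5 + 3*z (M(z) = 3*z - 5 = -5 + 3*z)
143*M(w(E(0), (6 + 3) + 6)) = 143*(-5 + 3*(0 - ((6 + 3) + 6))) = 143*(-5 + 3*(0 - (9 + 6))) = 143*(-5 + 3*(0 - 1*15)) = 143*(-5 + 3*(0 - 15)) = 143*(-5 + 3*(-15)) = 143*(-5 - 45) = 143*(-50) = -7150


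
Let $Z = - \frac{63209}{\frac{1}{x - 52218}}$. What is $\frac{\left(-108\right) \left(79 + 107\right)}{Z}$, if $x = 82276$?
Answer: $\frac{324}{30644131} \approx 1.0573 \cdot 10^{-5}$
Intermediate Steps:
$Z = -1899936122$ ($Z = - \frac{63209}{\frac{1}{82276 - 52218}} = - \frac{63209}{\frac{1}{30058}} = - 63209 \frac{1}{\frac{1}{30058}} = \left(-63209\right) 30058 = -1899936122$)
$\frac{\left(-108\right) \left(79 + 107\right)}{Z} = \frac{\left(-108\right) \left(79 + 107\right)}{-1899936122} = \left(-108\right) 186 \left(- \frac{1}{1899936122}\right) = \left(-20088\right) \left(- \frac{1}{1899936122}\right) = \frac{324}{30644131}$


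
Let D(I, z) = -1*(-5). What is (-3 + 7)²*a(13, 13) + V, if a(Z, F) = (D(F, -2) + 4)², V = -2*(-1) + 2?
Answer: 1300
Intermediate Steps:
D(I, z) = 5
V = 4 (V = 2 + 2 = 4)
a(Z, F) = 81 (a(Z, F) = (5 + 4)² = 9² = 81)
(-3 + 7)²*a(13, 13) + V = (-3 + 7)²*81 + 4 = 4²*81 + 4 = 16*81 + 4 = 1296 + 4 = 1300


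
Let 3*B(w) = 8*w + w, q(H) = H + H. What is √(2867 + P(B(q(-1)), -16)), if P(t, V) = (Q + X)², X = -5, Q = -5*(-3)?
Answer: √2967 ≈ 54.470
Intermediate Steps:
Q = 15
q(H) = 2*H
B(w) = 3*w (B(w) = (8*w + w)/3 = (9*w)/3 = 3*w)
P(t, V) = 100 (P(t, V) = (15 - 5)² = 10² = 100)
√(2867 + P(B(q(-1)), -16)) = √(2867 + 100) = √2967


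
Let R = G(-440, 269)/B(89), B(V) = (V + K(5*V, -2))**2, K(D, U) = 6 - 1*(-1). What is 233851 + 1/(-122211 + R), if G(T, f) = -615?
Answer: 87795241467775/375432397 ≈ 2.3385e+5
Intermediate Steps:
K(D, U) = 7 (K(D, U) = 6 + 1 = 7)
B(V) = (7 + V)**2 (B(V) = (V + 7)**2 = (7 + V)**2)
R = -205/3072 (R = -615/(7 + 89)**2 = -615/(96**2) = -615/9216 = -615*1/9216 = -205/3072 ≈ -0.066732)
233851 + 1/(-122211 + R) = 233851 + 1/(-122211 - 205/3072) = 233851 + 1/(-375432397/3072) = 233851 - 3072/375432397 = 87795241467775/375432397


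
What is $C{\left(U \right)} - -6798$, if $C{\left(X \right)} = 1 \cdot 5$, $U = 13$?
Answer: $6803$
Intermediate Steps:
$C{\left(X \right)} = 5$
$C{\left(U \right)} - -6798 = 5 - -6798 = 5 + 6798 = 6803$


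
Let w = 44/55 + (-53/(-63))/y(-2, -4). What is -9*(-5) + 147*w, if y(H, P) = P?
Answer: 7901/60 ≈ 131.68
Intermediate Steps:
w = 743/1260 (w = 44/55 - 53/(-63)/(-4) = 44*(1/55) - 53*(-1/63)*(-¼) = ⅘ + (53/63)*(-¼) = ⅘ - 53/252 = 743/1260 ≈ 0.58968)
-9*(-5) + 147*w = -9*(-5) + 147*(743/1260) = 45 + 5201/60 = 7901/60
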